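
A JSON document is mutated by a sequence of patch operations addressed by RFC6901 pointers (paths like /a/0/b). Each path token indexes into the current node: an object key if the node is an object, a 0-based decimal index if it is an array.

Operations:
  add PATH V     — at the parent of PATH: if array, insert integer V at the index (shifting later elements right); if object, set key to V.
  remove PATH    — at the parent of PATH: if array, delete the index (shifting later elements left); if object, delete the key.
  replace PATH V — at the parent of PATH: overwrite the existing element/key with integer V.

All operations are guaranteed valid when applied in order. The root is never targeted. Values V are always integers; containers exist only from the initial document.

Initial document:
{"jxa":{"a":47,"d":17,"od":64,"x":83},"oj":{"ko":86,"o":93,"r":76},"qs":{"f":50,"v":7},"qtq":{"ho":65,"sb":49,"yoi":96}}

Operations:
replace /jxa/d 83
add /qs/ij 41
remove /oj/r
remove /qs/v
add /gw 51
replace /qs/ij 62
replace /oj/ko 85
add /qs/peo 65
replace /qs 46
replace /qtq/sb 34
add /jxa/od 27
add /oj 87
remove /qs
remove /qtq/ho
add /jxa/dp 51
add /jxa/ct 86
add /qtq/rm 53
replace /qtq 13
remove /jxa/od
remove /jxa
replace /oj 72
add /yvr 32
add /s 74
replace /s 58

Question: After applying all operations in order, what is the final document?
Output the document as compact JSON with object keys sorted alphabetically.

After op 1 (replace /jxa/d 83): {"jxa":{"a":47,"d":83,"od":64,"x":83},"oj":{"ko":86,"o":93,"r":76},"qs":{"f":50,"v":7},"qtq":{"ho":65,"sb":49,"yoi":96}}
After op 2 (add /qs/ij 41): {"jxa":{"a":47,"d":83,"od":64,"x":83},"oj":{"ko":86,"o":93,"r":76},"qs":{"f":50,"ij":41,"v":7},"qtq":{"ho":65,"sb":49,"yoi":96}}
After op 3 (remove /oj/r): {"jxa":{"a":47,"d":83,"od":64,"x":83},"oj":{"ko":86,"o":93},"qs":{"f":50,"ij":41,"v":7},"qtq":{"ho":65,"sb":49,"yoi":96}}
After op 4 (remove /qs/v): {"jxa":{"a":47,"d":83,"od":64,"x":83},"oj":{"ko":86,"o":93},"qs":{"f":50,"ij":41},"qtq":{"ho":65,"sb":49,"yoi":96}}
After op 5 (add /gw 51): {"gw":51,"jxa":{"a":47,"d":83,"od":64,"x":83},"oj":{"ko":86,"o":93},"qs":{"f":50,"ij":41},"qtq":{"ho":65,"sb":49,"yoi":96}}
After op 6 (replace /qs/ij 62): {"gw":51,"jxa":{"a":47,"d":83,"od":64,"x":83},"oj":{"ko":86,"o":93},"qs":{"f":50,"ij":62},"qtq":{"ho":65,"sb":49,"yoi":96}}
After op 7 (replace /oj/ko 85): {"gw":51,"jxa":{"a":47,"d":83,"od":64,"x":83},"oj":{"ko":85,"o":93},"qs":{"f":50,"ij":62},"qtq":{"ho":65,"sb":49,"yoi":96}}
After op 8 (add /qs/peo 65): {"gw":51,"jxa":{"a":47,"d":83,"od":64,"x":83},"oj":{"ko":85,"o":93},"qs":{"f":50,"ij":62,"peo":65},"qtq":{"ho":65,"sb":49,"yoi":96}}
After op 9 (replace /qs 46): {"gw":51,"jxa":{"a":47,"d":83,"od":64,"x":83},"oj":{"ko":85,"o":93},"qs":46,"qtq":{"ho":65,"sb":49,"yoi":96}}
After op 10 (replace /qtq/sb 34): {"gw":51,"jxa":{"a":47,"d":83,"od":64,"x":83},"oj":{"ko":85,"o":93},"qs":46,"qtq":{"ho":65,"sb":34,"yoi":96}}
After op 11 (add /jxa/od 27): {"gw":51,"jxa":{"a":47,"d":83,"od":27,"x":83},"oj":{"ko":85,"o":93},"qs":46,"qtq":{"ho":65,"sb":34,"yoi":96}}
After op 12 (add /oj 87): {"gw":51,"jxa":{"a":47,"d":83,"od":27,"x":83},"oj":87,"qs":46,"qtq":{"ho":65,"sb":34,"yoi":96}}
After op 13 (remove /qs): {"gw":51,"jxa":{"a":47,"d":83,"od":27,"x":83},"oj":87,"qtq":{"ho":65,"sb":34,"yoi":96}}
After op 14 (remove /qtq/ho): {"gw":51,"jxa":{"a":47,"d":83,"od":27,"x":83},"oj":87,"qtq":{"sb":34,"yoi":96}}
After op 15 (add /jxa/dp 51): {"gw":51,"jxa":{"a":47,"d":83,"dp":51,"od":27,"x":83},"oj":87,"qtq":{"sb":34,"yoi":96}}
After op 16 (add /jxa/ct 86): {"gw":51,"jxa":{"a":47,"ct":86,"d":83,"dp":51,"od":27,"x":83},"oj":87,"qtq":{"sb":34,"yoi":96}}
After op 17 (add /qtq/rm 53): {"gw":51,"jxa":{"a":47,"ct":86,"d":83,"dp":51,"od":27,"x":83},"oj":87,"qtq":{"rm":53,"sb":34,"yoi":96}}
After op 18 (replace /qtq 13): {"gw":51,"jxa":{"a":47,"ct":86,"d":83,"dp":51,"od":27,"x":83},"oj":87,"qtq":13}
After op 19 (remove /jxa/od): {"gw":51,"jxa":{"a":47,"ct":86,"d":83,"dp":51,"x":83},"oj":87,"qtq":13}
After op 20 (remove /jxa): {"gw":51,"oj":87,"qtq":13}
After op 21 (replace /oj 72): {"gw":51,"oj":72,"qtq":13}
After op 22 (add /yvr 32): {"gw":51,"oj":72,"qtq":13,"yvr":32}
After op 23 (add /s 74): {"gw":51,"oj":72,"qtq":13,"s":74,"yvr":32}
After op 24 (replace /s 58): {"gw":51,"oj":72,"qtq":13,"s":58,"yvr":32}

Answer: {"gw":51,"oj":72,"qtq":13,"s":58,"yvr":32}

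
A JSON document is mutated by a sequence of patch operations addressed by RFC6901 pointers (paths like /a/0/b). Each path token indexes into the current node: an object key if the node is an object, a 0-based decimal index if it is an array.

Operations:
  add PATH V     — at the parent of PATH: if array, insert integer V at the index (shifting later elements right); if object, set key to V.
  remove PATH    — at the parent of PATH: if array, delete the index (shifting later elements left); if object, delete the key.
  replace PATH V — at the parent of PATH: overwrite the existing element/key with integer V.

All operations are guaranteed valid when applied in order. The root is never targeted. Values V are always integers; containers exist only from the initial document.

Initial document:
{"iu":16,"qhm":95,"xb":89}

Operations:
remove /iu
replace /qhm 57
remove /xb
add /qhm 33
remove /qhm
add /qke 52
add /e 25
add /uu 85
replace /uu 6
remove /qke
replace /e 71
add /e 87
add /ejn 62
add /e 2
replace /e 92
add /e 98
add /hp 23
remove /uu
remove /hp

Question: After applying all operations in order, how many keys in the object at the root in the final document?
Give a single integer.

After op 1 (remove /iu): {"qhm":95,"xb":89}
After op 2 (replace /qhm 57): {"qhm":57,"xb":89}
After op 3 (remove /xb): {"qhm":57}
After op 4 (add /qhm 33): {"qhm":33}
After op 5 (remove /qhm): {}
After op 6 (add /qke 52): {"qke":52}
After op 7 (add /e 25): {"e":25,"qke":52}
After op 8 (add /uu 85): {"e":25,"qke":52,"uu":85}
After op 9 (replace /uu 6): {"e":25,"qke":52,"uu":6}
After op 10 (remove /qke): {"e":25,"uu":6}
After op 11 (replace /e 71): {"e":71,"uu":6}
After op 12 (add /e 87): {"e":87,"uu":6}
After op 13 (add /ejn 62): {"e":87,"ejn":62,"uu":6}
After op 14 (add /e 2): {"e":2,"ejn":62,"uu":6}
After op 15 (replace /e 92): {"e":92,"ejn":62,"uu":6}
After op 16 (add /e 98): {"e":98,"ejn":62,"uu":6}
After op 17 (add /hp 23): {"e":98,"ejn":62,"hp":23,"uu":6}
After op 18 (remove /uu): {"e":98,"ejn":62,"hp":23}
After op 19 (remove /hp): {"e":98,"ejn":62}
Size at the root: 2

Answer: 2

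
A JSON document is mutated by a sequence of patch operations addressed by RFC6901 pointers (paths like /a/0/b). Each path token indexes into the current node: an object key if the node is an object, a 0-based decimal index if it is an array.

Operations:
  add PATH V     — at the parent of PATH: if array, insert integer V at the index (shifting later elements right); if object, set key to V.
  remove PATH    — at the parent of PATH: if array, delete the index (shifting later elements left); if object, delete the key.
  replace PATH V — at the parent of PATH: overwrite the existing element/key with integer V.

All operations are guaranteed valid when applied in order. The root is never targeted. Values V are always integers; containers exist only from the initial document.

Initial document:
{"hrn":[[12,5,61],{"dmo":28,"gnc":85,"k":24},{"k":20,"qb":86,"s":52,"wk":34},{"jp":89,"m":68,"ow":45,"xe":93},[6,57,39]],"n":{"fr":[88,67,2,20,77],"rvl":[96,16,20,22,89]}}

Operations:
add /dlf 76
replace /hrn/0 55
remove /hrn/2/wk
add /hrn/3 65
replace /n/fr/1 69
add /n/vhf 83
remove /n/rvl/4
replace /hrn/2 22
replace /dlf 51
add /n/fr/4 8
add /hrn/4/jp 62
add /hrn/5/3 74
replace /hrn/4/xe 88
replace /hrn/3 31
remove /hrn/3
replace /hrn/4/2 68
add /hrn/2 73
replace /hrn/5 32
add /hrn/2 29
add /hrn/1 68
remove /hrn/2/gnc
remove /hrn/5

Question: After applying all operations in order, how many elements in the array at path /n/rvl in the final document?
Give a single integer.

Answer: 4

Derivation:
After op 1 (add /dlf 76): {"dlf":76,"hrn":[[12,5,61],{"dmo":28,"gnc":85,"k":24},{"k":20,"qb":86,"s":52,"wk":34},{"jp":89,"m":68,"ow":45,"xe":93},[6,57,39]],"n":{"fr":[88,67,2,20,77],"rvl":[96,16,20,22,89]}}
After op 2 (replace /hrn/0 55): {"dlf":76,"hrn":[55,{"dmo":28,"gnc":85,"k":24},{"k":20,"qb":86,"s":52,"wk":34},{"jp":89,"m":68,"ow":45,"xe":93},[6,57,39]],"n":{"fr":[88,67,2,20,77],"rvl":[96,16,20,22,89]}}
After op 3 (remove /hrn/2/wk): {"dlf":76,"hrn":[55,{"dmo":28,"gnc":85,"k":24},{"k":20,"qb":86,"s":52},{"jp":89,"m":68,"ow":45,"xe":93},[6,57,39]],"n":{"fr":[88,67,2,20,77],"rvl":[96,16,20,22,89]}}
After op 4 (add /hrn/3 65): {"dlf":76,"hrn":[55,{"dmo":28,"gnc":85,"k":24},{"k":20,"qb":86,"s":52},65,{"jp":89,"m":68,"ow":45,"xe":93},[6,57,39]],"n":{"fr":[88,67,2,20,77],"rvl":[96,16,20,22,89]}}
After op 5 (replace /n/fr/1 69): {"dlf":76,"hrn":[55,{"dmo":28,"gnc":85,"k":24},{"k":20,"qb":86,"s":52},65,{"jp":89,"m":68,"ow":45,"xe":93},[6,57,39]],"n":{"fr":[88,69,2,20,77],"rvl":[96,16,20,22,89]}}
After op 6 (add /n/vhf 83): {"dlf":76,"hrn":[55,{"dmo":28,"gnc":85,"k":24},{"k":20,"qb":86,"s":52},65,{"jp":89,"m":68,"ow":45,"xe":93},[6,57,39]],"n":{"fr":[88,69,2,20,77],"rvl":[96,16,20,22,89],"vhf":83}}
After op 7 (remove /n/rvl/4): {"dlf":76,"hrn":[55,{"dmo":28,"gnc":85,"k":24},{"k":20,"qb":86,"s":52},65,{"jp":89,"m":68,"ow":45,"xe":93},[6,57,39]],"n":{"fr":[88,69,2,20,77],"rvl":[96,16,20,22],"vhf":83}}
After op 8 (replace /hrn/2 22): {"dlf":76,"hrn":[55,{"dmo":28,"gnc":85,"k":24},22,65,{"jp":89,"m":68,"ow":45,"xe":93},[6,57,39]],"n":{"fr":[88,69,2,20,77],"rvl":[96,16,20,22],"vhf":83}}
After op 9 (replace /dlf 51): {"dlf":51,"hrn":[55,{"dmo":28,"gnc":85,"k":24},22,65,{"jp":89,"m":68,"ow":45,"xe":93},[6,57,39]],"n":{"fr":[88,69,2,20,77],"rvl":[96,16,20,22],"vhf":83}}
After op 10 (add /n/fr/4 8): {"dlf":51,"hrn":[55,{"dmo":28,"gnc":85,"k":24},22,65,{"jp":89,"m":68,"ow":45,"xe":93},[6,57,39]],"n":{"fr":[88,69,2,20,8,77],"rvl":[96,16,20,22],"vhf":83}}
After op 11 (add /hrn/4/jp 62): {"dlf":51,"hrn":[55,{"dmo":28,"gnc":85,"k":24},22,65,{"jp":62,"m":68,"ow":45,"xe":93},[6,57,39]],"n":{"fr":[88,69,2,20,8,77],"rvl":[96,16,20,22],"vhf":83}}
After op 12 (add /hrn/5/3 74): {"dlf":51,"hrn":[55,{"dmo":28,"gnc":85,"k":24},22,65,{"jp":62,"m":68,"ow":45,"xe":93},[6,57,39,74]],"n":{"fr":[88,69,2,20,8,77],"rvl":[96,16,20,22],"vhf":83}}
After op 13 (replace /hrn/4/xe 88): {"dlf":51,"hrn":[55,{"dmo":28,"gnc":85,"k":24},22,65,{"jp":62,"m":68,"ow":45,"xe":88},[6,57,39,74]],"n":{"fr":[88,69,2,20,8,77],"rvl":[96,16,20,22],"vhf":83}}
After op 14 (replace /hrn/3 31): {"dlf":51,"hrn":[55,{"dmo":28,"gnc":85,"k":24},22,31,{"jp":62,"m":68,"ow":45,"xe":88},[6,57,39,74]],"n":{"fr":[88,69,2,20,8,77],"rvl":[96,16,20,22],"vhf":83}}
After op 15 (remove /hrn/3): {"dlf":51,"hrn":[55,{"dmo":28,"gnc":85,"k":24},22,{"jp":62,"m":68,"ow":45,"xe":88},[6,57,39,74]],"n":{"fr":[88,69,2,20,8,77],"rvl":[96,16,20,22],"vhf":83}}
After op 16 (replace /hrn/4/2 68): {"dlf":51,"hrn":[55,{"dmo":28,"gnc":85,"k":24},22,{"jp":62,"m":68,"ow":45,"xe":88},[6,57,68,74]],"n":{"fr":[88,69,2,20,8,77],"rvl":[96,16,20,22],"vhf":83}}
After op 17 (add /hrn/2 73): {"dlf":51,"hrn":[55,{"dmo":28,"gnc":85,"k":24},73,22,{"jp":62,"m":68,"ow":45,"xe":88},[6,57,68,74]],"n":{"fr":[88,69,2,20,8,77],"rvl":[96,16,20,22],"vhf":83}}
After op 18 (replace /hrn/5 32): {"dlf":51,"hrn":[55,{"dmo":28,"gnc":85,"k":24},73,22,{"jp":62,"m":68,"ow":45,"xe":88},32],"n":{"fr":[88,69,2,20,8,77],"rvl":[96,16,20,22],"vhf":83}}
After op 19 (add /hrn/2 29): {"dlf":51,"hrn":[55,{"dmo":28,"gnc":85,"k":24},29,73,22,{"jp":62,"m":68,"ow":45,"xe":88},32],"n":{"fr":[88,69,2,20,8,77],"rvl":[96,16,20,22],"vhf":83}}
After op 20 (add /hrn/1 68): {"dlf":51,"hrn":[55,68,{"dmo":28,"gnc":85,"k":24},29,73,22,{"jp":62,"m":68,"ow":45,"xe":88},32],"n":{"fr":[88,69,2,20,8,77],"rvl":[96,16,20,22],"vhf":83}}
After op 21 (remove /hrn/2/gnc): {"dlf":51,"hrn":[55,68,{"dmo":28,"k":24},29,73,22,{"jp":62,"m":68,"ow":45,"xe":88},32],"n":{"fr":[88,69,2,20,8,77],"rvl":[96,16,20,22],"vhf":83}}
After op 22 (remove /hrn/5): {"dlf":51,"hrn":[55,68,{"dmo":28,"k":24},29,73,{"jp":62,"m":68,"ow":45,"xe":88},32],"n":{"fr":[88,69,2,20,8,77],"rvl":[96,16,20,22],"vhf":83}}
Size at path /n/rvl: 4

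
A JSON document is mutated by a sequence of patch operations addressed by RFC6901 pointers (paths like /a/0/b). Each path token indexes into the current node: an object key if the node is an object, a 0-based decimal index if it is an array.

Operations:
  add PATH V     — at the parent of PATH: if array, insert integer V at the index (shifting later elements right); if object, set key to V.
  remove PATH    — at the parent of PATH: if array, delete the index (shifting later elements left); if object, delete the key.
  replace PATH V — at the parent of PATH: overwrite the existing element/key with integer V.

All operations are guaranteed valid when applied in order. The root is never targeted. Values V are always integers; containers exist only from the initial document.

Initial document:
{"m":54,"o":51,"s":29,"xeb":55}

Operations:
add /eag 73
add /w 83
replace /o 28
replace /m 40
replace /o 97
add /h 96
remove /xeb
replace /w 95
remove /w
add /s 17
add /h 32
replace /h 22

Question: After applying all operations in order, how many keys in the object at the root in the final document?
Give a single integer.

After op 1 (add /eag 73): {"eag":73,"m":54,"o":51,"s":29,"xeb":55}
After op 2 (add /w 83): {"eag":73,"m":54,"o":51,"s":29,"w":83,"xeb":55}
After op 3 (replace /o 28): {"eag":73,"m":54,"o":28,"s":29,"w":83,"xeb":55}
After op 4 (replace /m 40): {"eag":73,"m":40,"o":28,"s":29,"w":83,"xeb":55}
After op 5 (replace /o 97): {"eag":73,"m":40,"o":97,"s":29,"w":83,"xeb":55}
After op 6 (add /h 96): {"eag":73,"h":96,"m":40,"o":97,"s":29,"w":83,"xeb":55}
After op 7 (remove /xeb): {"eag":73,"h":96,"m":40,"o":97,"s":29,"w":83}
After op 8 (replace /w 95): {"eag":73,"h":96,"m":40,"o":97,"s":29,"w":95}
After op 9 (remove /w): {"eag":73,"h":96,"m":40,"o":97,"s":29}
After op 10 (add /s 17): {"eag":73,"h":96,"m":40,"o":97,"s":17}
After op 11 (add /h 32): {"eag":73,"h":32,"m":40,"o":97,"s":17}
After op 12 (replace /h 22): {"eag":73,"h":22,"m":40,"o":97,"s":17}
Size at the root: 5

Answer: 5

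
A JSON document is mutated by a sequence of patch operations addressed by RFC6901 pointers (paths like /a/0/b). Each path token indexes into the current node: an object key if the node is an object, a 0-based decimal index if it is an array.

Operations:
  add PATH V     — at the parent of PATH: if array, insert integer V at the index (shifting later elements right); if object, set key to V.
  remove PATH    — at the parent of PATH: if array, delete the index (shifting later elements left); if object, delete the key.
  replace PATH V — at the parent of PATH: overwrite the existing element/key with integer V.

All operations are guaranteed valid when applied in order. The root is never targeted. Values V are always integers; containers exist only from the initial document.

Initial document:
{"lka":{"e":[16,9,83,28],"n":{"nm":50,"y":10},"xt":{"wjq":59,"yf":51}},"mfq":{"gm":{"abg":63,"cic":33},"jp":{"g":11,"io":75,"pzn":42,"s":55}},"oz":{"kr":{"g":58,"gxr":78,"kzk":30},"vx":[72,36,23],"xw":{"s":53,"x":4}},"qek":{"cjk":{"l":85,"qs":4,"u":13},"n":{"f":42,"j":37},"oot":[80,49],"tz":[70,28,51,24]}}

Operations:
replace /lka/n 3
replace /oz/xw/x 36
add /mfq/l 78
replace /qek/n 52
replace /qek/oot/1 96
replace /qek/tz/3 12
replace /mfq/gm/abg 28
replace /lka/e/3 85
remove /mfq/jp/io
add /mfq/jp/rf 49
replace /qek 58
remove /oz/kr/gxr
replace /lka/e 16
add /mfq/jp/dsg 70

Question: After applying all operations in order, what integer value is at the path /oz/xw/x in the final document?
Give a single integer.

After op 1 (replace /lka/n 3): {"lka":{"e":[16,9,83,28],"n":3,"xt":{"wjq":59,"yf":51}},"mfq":{"gm":{"abg":63,"cic":33},"jp":{"g":11,"io":75,"pzn":42,"s":55}},"oz":{"kr":{"g":58,"gxr":78,"kzk":30},"vx":[72,36,23],"xw":{"s":53,"x":4}},"qek":{"cjk":{"l":85,"qs":4,"u":13},"n":{"f":42,"j":37},"oot":[80,49],"tz":[70,28,51,24]}}
After op 2 (replace /oz/xw/x 36): {"lka":{"e":[16,9,83,28],"n":3,"xt":{"wjq":59,"yf":51}},"mfq":{"gm":{"abg":63,"cic":33},"jp":{"g":11,"io":75,"pzn":42,"s":55}},"oz":{"kr":{"g":58,"gxr":78,"kzk":30},"vx":[72,36,23],"xw":{"s":53,"x":36}},"qek":{"cjk":{"l":85,"qs":4,"u":13},"n":{"f":42,"j":37},"oot":[80,49],"tz":[70,28,51,24]}}
After op 3 (add /mfq/l 78): {"lka":{"e":[16,9,83,28],"n":3,"xt":{"wjq":59,"yf":51}},"mfq":{"gm":{"abg":63,"cic":33},"jp":{"g":11,"io":75,"pzn":42,"s":55},"l":78},"oz":{"kr":{"g":58,"gxr":78,"kzk":30},"vx":[72,36,23],"xw":{"s":53,"x":36}},"qek":{"cjk":{"l":85,"qs":4,"u":13},"n":{"f":42,"j":37},"oot":[80,49],"tz":[70,28,51,24]}}
After op 4 (replace /qek/n 52): {"lka":{"e":[16,9,83,28],"n":3,"xt":{"wjq":59,"yf":51}},"mfq":{"gm":{"abg":63,"cic":33},"jp":{"g":11,"io":75,"pzn":42,"s":55},"l":78},"oz":{"kr":{"g":58,"gxr":78,"kzk":30},"vx":[72,36,23],"xw":{"s":53,"x":36}},"qek":{"cjk":{"l":85,"qs":4,"u":13},"n":52,"oot":[80,49],"tz":[70,28,51,24]}}
After op 5 (replace /qek/oot/1 96): {"lka":{"e":[16,9,83,28],"n":3,"xt":{"wjq":59,"yf":51}},"mfq":{"gm":{"abg":63,"cic":33},"jp":{"g":11,"io":75,"pzn":42,"s":55},"l":78},"oz":{"kr":{"g":58,"gxr":78,"kzk":30},"vx":[72,36,23],"xw":{"s":53,"x":36}},"qek":{"cjk":{"l":85,"qs":4,"u":13},"n":52,"oot":[80,96],"tz":[70,28,51,24]}}
After op 6 (replace /qek/tz/3 12): {"lka":{"e":[16,9,83,28],"n":3,"xt":{"wjq":59,"yf":51}},"mfq":{"gm":{"abg":63,"cic":33},"jp":{"g":11,"io":75,"pzn":42,"s":55},"l":78},"oz":{"kr":{"g":58,"gxr":78,"kzk":30},"vx":[72,36,23],"xw":{"s":53,"x":36}},"qek":{"cjk":{"l":85,"qs":4,"u":13},"n":52,"oot":[80,96],"tz":[70,28,51,12]}}
After op 7 (replace /mfq/gm/abg 28): {"lka":{"e":[16,9,83,28],"n":3,"xt":{"wjq":59,"yf":51}},"mfq":{"gm":{"abg":28,"cic":33},"jp":{"g":11,"io":75,"pzn":42,"s":55},"l":78},"oz":{"kr":{"g":58,"gxr":78,"kzk":30},"vx":[72,36,23],"xw":{"s":53,"x":36}},"qek":{"cjk":{"l":85,"qs":4,"u":13},"n":52,"oot":[80,96],"tz":[70,28,51,12]}}
After op 8 (replace /lka/e/3 85): {"lka":{"e":[16,9,83,85],"n":3,"xt":{"wjq":59,"yf":51}},"mfq":{"gm":{"abg":28,"cic":33},"jp":{"g":11,"io":75,"pzn":42,"s":55},"l":78},"oz":{"kr":{"g":58,"gxr":78,"kzk":30},"vx":[72,36,23],"xw":{"s":53,"x":36}},"qek":{"cjk":{"l":85,"qs":4,"u":13},"n":52,"oot":[80,96],"tz":[70,28,51,12]}}
After op 9 (remove /mfq/jp/io): {"lka":{"e":[16,9,83,85],"n":3,"xt":{"wjq":59,"yf":51}},"mfq":{"gm":{"abg":28,"cic":33},"jp":{"g":11,"pzn":42,"s":55},"l":78},"oz":{"kr":{"g":58,"gxr":78,"kzk":30},"vx":[72,36,23],"xw":{"s":53,"x":36}},"qek":{"cjk":{"l":85,"qs":4,"u":13},"n":52,"oot":[80,96],"tz":[70,28,51,12]}}
After op 10 (add /mfq/jp/rf 49): {"lka":{"e":[16,9,83,85],"n":3,"xt":{"wjq":59,"yf":51}},"mfq":{"gm":{"abg":28,"cic":33},"jp":{"g":11,"pzn":42,"rf":49,"s":55},"l":78},"oz":{"kr":{"g":58,"gxr":78,"kzk":30},"vx":[72,36,23],"xw":{"s":53,"x":36}},"qek":{"cjk":{"l":85,"qs":4,"u":13},"n":52,"oot":[80,96],"tz":[70,28,51,12]}}
After op 11 (replace /qek 58): {"lka":{"e":[16,9,83,85],"n":3,"xt":{"wjq":59,"yf":51}},"mfq":{"gm":{"abg":28,"cic":33},"jp":{"g":11,"pzn":42,"rf":49,"s":55},"l":78},"oz":{"kr":{"g":58,"gxr":78,"kzk":30},"vx":[72,36,23],"xw":{"s":53,"x":36}},"qek":58}
After op 12 (remove /oz/kr/gxr): {"lka":{"e":[16,9,83,85],"n":3,"xt":{"wjq":59,"yf":51}},"mfq":{"gm":{"abg":28,"cic":33},"jp":{"g":11,"pzn":42,"rf":49,"s":55},"l":78},"oz":{"kr":{"g":58,"kzk":30},"vx":[72,36,23],"xw":{"s":53,"x":36}},"qek":58}
After op 13 (replace /lka/e 16): {"lka":{"e":16,"n":3,"xt":{"wjq":59,"yf":51}},"mfq":{"gm":{"abg":28,"cic":33},"jp":{"g":11,"pzn":42,"rf":49,"s":55},"l":78},"oz":{"kr":{"g":58,"kzk":30},"vx":[72,36,23],"xw":{"s":53,"x":36}},"qek":58}
After op 14 (add /mfq/jp/dsg 70): {"lka":{"e":16,"n":3,"xt":{"wjq":59,"yf":51}},"mfq":{"gm":{"abg":28,"cic":33},"jp":{"dsg":70,"g":11,"pzn":42,"rf":49,"s":55},"l":78},"oz":{"kr":{"g":58,"kzk":30},"vx":[72,36,23],"xw":{"s":53,"x":36}},"qek":58}
Value at /oz/xw/x: 36

Answer: 36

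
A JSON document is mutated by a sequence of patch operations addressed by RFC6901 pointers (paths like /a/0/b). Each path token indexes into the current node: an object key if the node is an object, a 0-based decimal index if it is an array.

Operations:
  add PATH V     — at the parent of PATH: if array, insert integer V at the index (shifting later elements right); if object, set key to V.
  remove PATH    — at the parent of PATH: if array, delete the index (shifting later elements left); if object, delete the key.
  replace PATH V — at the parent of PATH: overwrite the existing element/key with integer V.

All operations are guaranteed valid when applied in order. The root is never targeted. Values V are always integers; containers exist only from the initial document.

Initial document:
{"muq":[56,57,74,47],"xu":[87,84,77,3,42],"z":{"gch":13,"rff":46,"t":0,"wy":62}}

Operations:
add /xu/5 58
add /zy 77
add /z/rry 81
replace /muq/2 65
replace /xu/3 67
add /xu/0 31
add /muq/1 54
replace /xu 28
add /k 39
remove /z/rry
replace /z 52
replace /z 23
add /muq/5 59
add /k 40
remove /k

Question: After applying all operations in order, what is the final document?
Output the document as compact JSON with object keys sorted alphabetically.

After op 1 (add /xu/5 58): {"muq":[56,57,74,47],"xu":[87,84,77,3,42,58],"z":{"gch":13,"rff":46,"t":0,"wy":62}}
After op 2 (add /zy 77): {"muq":[56,57,74,47],"xu":[87,84,77,3,42,58],"z":{"gch":13,"rff":46,"t":0,"wy":62},"zy":77}
After op 3 (add /z/rry 81): {"muq":[56,57,74,47],"xu":[87,84,77,3,42,58],"z":{"gch":13,"rff":46,"rry":81,"t":0,"wy":62},"zy":77}
After op 4 (replace /muq/2 65): {"muq":[56,57,65,47],"xu":[87,84,77,3,42,58],"z":{"gch":13,"rff":46,"rry":81,"t":0,"wy":62},"zy":77}
After op 5 (replace /xu/3 67): {"muq":[56,57,65,47],"xu":[87,84,77,67,42,58],"z":{"gch":13,"rff":46,"rry":81,"t":0,"wy":62},"zy":77}
After op 6 (add /xu/0 31): {"muq":[56,57,65,47],"xu":[31,87,84,77,67,42,58],"z":{"gch":13,"rff":46,"rry":81,"t":0,"wy":62},"zy":77}
After op 7 (add /muq/1 54): {"muq":[56,54,57,65,47],"xu":[31,87,84,77,67,42,58],"z":{"gch":13,"rff":46,"rry":81,"t":0,"wy":62},"zy":77}
After op 8 (replace /xu 28): {"muq":[56,54,57,65,47],"xu":28,"z":{"gch":13,"rff":46,"rry":81,"t":0,"wy":62},"zy":77}
After op 9 (add /k 39): {"k":39,"muq":[56,54,57,65,47],"xu":28,"z":{"gch":13,"rff":46,"rry":81,"t":0,"wy":62},"zy":77}
After op 10 (remove /z/rry): {"k":39,"muq":[56,54,57,65,47],"xu":28,"z":{"gch":13,"rff":46,"t":0,"wy":62},"zy":77}
After op 11 (replace /z 52): {"k":39,"muq":[56,54,57,65,47],"xu":28,"z":52,"zy":77}
After op 12 (replace /z 23): {"k":39,"muq":[56,54,57,65,47],"xu":28,"z":23,"zy":77}
After op 13 (add /muq/5 59): {"k":39,"muq":[56,54,57,65,47,59],"xu":28,"z":23,"zy":77}
After op 14 (add /k 40): {"k":40,"muq":[56,54,57,65,47,59],"xu":28,"z":23,"zy":77}
After op 15 (remove /k): {"muq":[56,54,57,65,47,59],"xu":28,"z":23,"zy":77}

Answer: {"muq":[56,54,57,65,47,59],"xu":28,"z":23,"zy":77}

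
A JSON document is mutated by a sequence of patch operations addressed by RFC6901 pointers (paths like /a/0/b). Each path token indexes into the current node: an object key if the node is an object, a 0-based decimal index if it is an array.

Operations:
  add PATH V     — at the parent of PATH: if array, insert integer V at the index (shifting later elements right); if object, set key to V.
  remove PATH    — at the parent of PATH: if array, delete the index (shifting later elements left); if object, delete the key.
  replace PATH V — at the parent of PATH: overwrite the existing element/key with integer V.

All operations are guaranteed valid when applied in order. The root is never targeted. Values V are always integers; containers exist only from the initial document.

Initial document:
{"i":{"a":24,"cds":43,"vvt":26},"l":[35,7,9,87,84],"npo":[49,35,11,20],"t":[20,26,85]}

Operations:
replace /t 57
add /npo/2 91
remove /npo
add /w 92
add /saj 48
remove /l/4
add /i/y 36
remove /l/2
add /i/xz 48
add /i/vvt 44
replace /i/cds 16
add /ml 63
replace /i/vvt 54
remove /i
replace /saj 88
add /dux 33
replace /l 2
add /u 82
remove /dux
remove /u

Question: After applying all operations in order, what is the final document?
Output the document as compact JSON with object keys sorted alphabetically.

After op 1 (replace /t 57): {"i":{"a":24,"cds":43,"vvt":26},"l":[35,7,9,87,84],"npo":[49,35,11,20],"t":57}
After op 2 (add /npo/2 91): {"i":{"a":24,"cds":43,"vvt":26},"l":[35,7,9,87,84],"npo":[49,35,91,11,20],"t":57}
After op 3 (remove /npo): {"i":{"a":24,"cds":43,"vvt":26},"l":[35,7,9,87,84],"t":57}
After op 4 (add /w 92): {"i":{"a":24,"cds":43,"vvt":26},"l":[35,7,9,87,84],"t":57,"w":92}
After op 5 (add /saj 48): {"i":{"a":24,"cds":43,"vvt":26},"l":[35,7,9,87,84],"saj":48,"t":57,"w":92}
After op 6 (remove /l/4): {"i":{"a":24,"cds":43,"vvt":26},"l":[35,7,9,87],"saj":48,"t":57,"w":92}
After op 7 (add /i/y 36): {"i":{"a":24,"cds":43,"vvt":26,"y":36},"l":[35,7,9,87],"saj":48,"t":57,"w":92}
After op 8 (remove /l/2): {"i":{"a":24,"cds":43,"vvt":26,"y":36},"l":[35,7,87],"saj":48,"t":57,"w":92}
After op 9 (add /i/xz 48): {"i":{"a":24,"cds":43,"vvt":26,"xz":48,"y":36},"l":[35,7,87],"saj":48,"t":57,"w":92}
After op 10 (add /i/vvt 44): {"i":{"a":24,"cds":43,"vvt":44,"xz":48,"y":36},"l":[35,7,87],"saj":48,"t":57,"w":92}
After op 11 (replace /i/cds 16): {"i":{"a":24,"cds":16,"vvt":44,"xz":48,"y":36},"l":[35,7,87],"saj":48,"t":57,"w":92}
After op 12 (add /ml 63): {"i":{"a":24,"cds":16,"vvt":44,"xz":48,"y":36},"l":[35,7,87],"ml":63,"saj":48,"t":57,"w":92}
After op 13 (replace /i/vvt 54): {"i":{"a":24,"cds":16,"vvt":54,"xz":48,"y":36},"l":[35,7,87],"ml":63,"saj":48,"t":57,"w":92}
After op 14 (remove /i): {"l":[35,7,87],"ml":63,"saj":48,"t":57,"w":92}
After op 15 (replace /saj 88): {"l":[35,7,87],"ml":63,"saj":88,"t":57,"w":92}
After op 16 (add /dux 33): {"dux":33,"l":[35,7,87],"ml":63,"saj":88,"t":57,"w":92}
After op 17 (replace /l 2): {"dux":33,"l":2,"ml":63,"saj":88,"t":57,"w":92}
After op 18 (add /u 82): {"dux":33,"l":2,"ml":63,"saj":88,"t":57,"u":82,"w":92}
After op 19 (remove /dux): {"l":2,"ml":63,"saj":88,"t":57,"u":82,"w":92}
After op 20 (remove /u): {"l":2,"ml":63,"saj":88,"t":57,"w":92}

Answer: {"l":2,"ml":63,"saj":88,"t":57,"w":92}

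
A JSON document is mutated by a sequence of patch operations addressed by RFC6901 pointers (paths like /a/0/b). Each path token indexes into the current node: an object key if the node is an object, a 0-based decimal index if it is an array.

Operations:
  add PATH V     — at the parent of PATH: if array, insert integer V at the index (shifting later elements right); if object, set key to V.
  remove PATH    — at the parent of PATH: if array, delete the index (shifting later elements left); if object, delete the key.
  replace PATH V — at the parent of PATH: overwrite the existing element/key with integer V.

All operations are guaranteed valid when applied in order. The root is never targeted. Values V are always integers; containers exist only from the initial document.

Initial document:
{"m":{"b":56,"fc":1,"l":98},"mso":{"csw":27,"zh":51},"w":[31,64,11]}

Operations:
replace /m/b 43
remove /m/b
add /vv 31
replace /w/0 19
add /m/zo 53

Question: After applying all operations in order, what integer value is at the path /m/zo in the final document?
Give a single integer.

After op 1 (replace /m/b 43): {"m":{"b":43,"fc":1,"l":98},"mso":{"csw":27,"zh":51},"w":[31,64,11]}
After op 2 (remove /m/b): {"m":{"fc":1,"l":98},"mso":{"csw":27,"zh":51},"w":[31,64,11]}
After op 3 (add /vv 31): {"m":{"fc":1,"l":98},"mso":{"csw":27,"zh":51},"vv":31,"w":[31,64,11]}
After op 4 (replace /w/0 19): {"m":{"fc":1,"l":98},"mso":{"csw":27,"zh":51},"vv":31,"w":[19,64,11]}
After op 5 (add /m/zo 53): {"m":{"fc":1,"l":98,"zo":53},"mso":{"csw":27,"zh":51},"vv":31,"w":[19,64,11]}
Value at /m/zo: 53

Answer: 53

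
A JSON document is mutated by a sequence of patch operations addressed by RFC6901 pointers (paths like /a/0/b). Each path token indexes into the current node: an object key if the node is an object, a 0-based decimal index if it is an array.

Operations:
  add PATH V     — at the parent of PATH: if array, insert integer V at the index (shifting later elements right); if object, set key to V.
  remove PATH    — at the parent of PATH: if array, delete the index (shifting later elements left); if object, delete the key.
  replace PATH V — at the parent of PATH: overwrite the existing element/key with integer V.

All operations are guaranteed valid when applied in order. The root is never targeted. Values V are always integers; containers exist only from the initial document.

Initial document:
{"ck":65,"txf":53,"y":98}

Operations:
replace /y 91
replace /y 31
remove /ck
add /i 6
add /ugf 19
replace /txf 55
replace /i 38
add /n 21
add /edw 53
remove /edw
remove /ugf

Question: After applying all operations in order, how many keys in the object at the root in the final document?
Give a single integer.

After op 1 (replace /y 91): {"ck":65,"txf":53,"y":91}
After op 2 (replace /y 31): {"ck":65,"txf":53,"y":31}
After op 3 (remove /ck): {"txf":53,"y":31}
After op 4 (add /i 6): {"i":6,"txf":53,"y":31}
After op 5 (add /ugf 19): {"i":6,"txf":53,"ugf":19,"y":31}
After op 6 (replace /txf 55): {"i":6,"txf":55,"ugf":19,"y":31}
After op 7 (replace /i 38): {"i":38,"txf":55,"ugf":19,"y":31}
After op 8 (add /n 21): {"i":38,"n":21,"txf":55,"ugf":19,"y":31}
After op 9 (add /edw 53): {"edw":53,"i":38,"n":21,"txf":55,"ugf":19,"y":31}
After op 10 (remove /edw): {"i":38,"n":21,"txf":55,"ugf":19,"y":31}
After op 11 (remove /ugf): {"i":38,"n":21,"txf":55,"y":31}
Size at the root: 4

Answer: 4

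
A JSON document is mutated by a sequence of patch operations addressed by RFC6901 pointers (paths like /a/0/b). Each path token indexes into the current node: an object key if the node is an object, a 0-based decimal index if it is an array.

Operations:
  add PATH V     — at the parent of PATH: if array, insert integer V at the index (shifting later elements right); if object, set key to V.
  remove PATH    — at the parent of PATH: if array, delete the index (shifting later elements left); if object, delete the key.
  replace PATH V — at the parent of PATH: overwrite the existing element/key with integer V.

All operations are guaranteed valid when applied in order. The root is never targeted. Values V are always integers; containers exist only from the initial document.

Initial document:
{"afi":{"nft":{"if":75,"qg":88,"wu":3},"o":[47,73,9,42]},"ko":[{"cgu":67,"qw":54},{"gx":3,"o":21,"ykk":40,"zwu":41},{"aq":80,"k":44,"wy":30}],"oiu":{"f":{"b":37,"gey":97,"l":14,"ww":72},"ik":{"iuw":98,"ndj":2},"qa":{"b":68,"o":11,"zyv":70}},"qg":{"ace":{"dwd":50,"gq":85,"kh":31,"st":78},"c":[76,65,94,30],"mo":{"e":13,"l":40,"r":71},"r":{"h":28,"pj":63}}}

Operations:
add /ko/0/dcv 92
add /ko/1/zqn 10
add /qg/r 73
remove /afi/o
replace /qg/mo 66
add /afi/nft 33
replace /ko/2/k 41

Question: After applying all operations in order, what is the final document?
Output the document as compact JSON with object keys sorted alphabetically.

After op 1 (add /ko/0/dcv 92): {"afi":{"nft":{"if":75,"qg":88,"wu":3},"o":[47,73,9,42]},"ko":[{"cgu":67,"dcv":92,"qw":54},{"gx":3,"o":21,"ykk":40,"zwu":41},{"aq":80,"k":44,"wy":30}],"oiu":{"f":{"b":37,"gey":97,"l":14,"ww":72},"ik":{"iuw":98,"ndj":2},"qa":{"b":68,"o":11,"zyv":70}},"qg":{"ace":{"dwd":50,"gq":85,"kh":31,"st":78},"c":[76,65,94,30],"mo":{"e":13,"l":40,"r":71},"r":{"h":28,"pj":63}}}
After op 2 (add /ko/1/zqn 10): {"afi":{"nft":{"if":75,"qg":88,"wu":3},"o":[47,73,9,42]},"ko":[{"cgu":67,"dcv":92,"qw":54},{"gx":3,"o":21,"ykk":40,"zqn":10,"zwu":41},{"aq":80,"k":44,"wy":30}],"oiu":{"f":{"b":37,"gey":97,"l":14,"ww":72},"ik":{"iuw":98,"ndj":2},"qa":{"b":68,"o":11,"zyv":70}},"qg":{"ace":{"dwd":50,"gq":85,"kh":31,"st":78},"c":[76,65,94,30],"mo":{"e":13,"l":40,"r":71},"r":{"h":28,"pj":63}}}
After op 3 (add /qg/r 73): {"afi":{"nft":{"if":75,"qg":88,"wu":3},"o":[47,73,9,42]},"ko":[{"cgu":67,"dcv":92,"qw":54},{"gx":3,"o":21,"ykk":40,"zqn":10,"zwu":41},{"aq":80,"k":44,"wy":30}],"oiu":{"f":{"b":37,"gey":97,"l":14,"ww":72},"ik":{"iuw":98,"ndj":2},"qa":{"b":68,"o":11,"zyv":70}},"qg":{"ace":{"dwd":50,"gq":85,"kh":31,"st":78},"c":[76,65,94,30],"mo":{"e":13,"l":40,"r":71},"r":73}}
After op 4 (remove /afi/o): {"afi":{"nft":{"if":75,"qg":88,"wu":3}},"ko":[{"cgu":67,"dcv":92,"qw":54},{"gx":3,"o":21,"ykk":40,"zqn":10,"zwu":41},{"aq":80,"k":44,"wy":30}],"oiu":{"f":{"b":37,"gey":97,"l":14,"ww":72},"ik":{"iuw":98,"ndj":2},"qa":{"b":68,"o":11,"zyv":70}},"qg":{"ace":{"dwd":50,"gq":85,"kh":31,"st":78},"c":[76,65,94,30],"mo":{"e":13,"l":40,"r":71},"r":73}}
After op 5 (replace /qg/mo 66): {"afi":{"nft":{"if":75,"qg":88,"wu":3}},"ko":[{"cgu":67,"dcv":92,"qw":54},{"gx":3,"o":21,"ykk":40,"zqn":10,"zwu":41},{"aq":80,"k":44,"wy":30}],"oiu":{"f":{"b":37,"gey":97,"l":14,"ww":72},"ik":{"iuw":98,"ndj":2},"qa":{"b":68,"o":11,"zyv":70}},"qg":{"ace":{"dwd":50,"gq":85,"kh":31,"st":78},"c":[76,65,94,30],"mo":66,"r":73}}
After op 6 (add /afi/nft 33): {"afi":{"nft":33},"ko":[{"cgu":67,"dcv":92,"qw":54},{"gx":3,"o":21,"ykk":40,"zqn":10,"zwu":41},{"aq":80,"k":44,"wy":30}],"oiu":{"f":{"b":37,"gey":97,"l":14,"ww":72},"ik":{"iuw":98,"ndj":2},"qa":{"b":68,"o":11,"zyv":70}},"qg":{"ace":{"dwd":50,"gq":85,"kh":31,"st":78},"c":[76,65,94,30],"mo":66,"r":73}}
After op 7 (replace /ko/2/k 41): {"afi":{"nft":33},"ko":[{"cgu":67,"dcv":92,"qw":54},{"gx":3,"o":21,"ykk":40,"zqn":10,"zwu":41},{"aq":80,"k":41,"wy":30}],"oiu":{"f":{"b":37,"gey":97,"l":14,"ww":72},"ik":{"iuw":98,"ndj":2},"qa":{"b":68,"o":11,"zyv":70}},"qg":{"ace":{"dwd":50,"gq":85,"kh":31,"st":78},"c":[76,65,94,30],"mo":66,"r":73}}

Answer: {"afi":{"nft":33},"ko":[{"cgu":67,"dcv":92,"qw":54},{"gx":3,"o":21,"ykk":40,"zqn":10,"zwu":41},{"aq":80,"k":41,"wy":30}],"oiu":{"f":{"b":37,"gey":97,"l":14,"ww":72},"ik":{"iuw":98,"ndj":2},"qa":{"b":68,"o":11,"zyv":70}},"qg":{"ace":{"dwd":50,"gq":85,"kh":31,"st":78},"c":[76,65,94,30],"mo":66,"r":73}}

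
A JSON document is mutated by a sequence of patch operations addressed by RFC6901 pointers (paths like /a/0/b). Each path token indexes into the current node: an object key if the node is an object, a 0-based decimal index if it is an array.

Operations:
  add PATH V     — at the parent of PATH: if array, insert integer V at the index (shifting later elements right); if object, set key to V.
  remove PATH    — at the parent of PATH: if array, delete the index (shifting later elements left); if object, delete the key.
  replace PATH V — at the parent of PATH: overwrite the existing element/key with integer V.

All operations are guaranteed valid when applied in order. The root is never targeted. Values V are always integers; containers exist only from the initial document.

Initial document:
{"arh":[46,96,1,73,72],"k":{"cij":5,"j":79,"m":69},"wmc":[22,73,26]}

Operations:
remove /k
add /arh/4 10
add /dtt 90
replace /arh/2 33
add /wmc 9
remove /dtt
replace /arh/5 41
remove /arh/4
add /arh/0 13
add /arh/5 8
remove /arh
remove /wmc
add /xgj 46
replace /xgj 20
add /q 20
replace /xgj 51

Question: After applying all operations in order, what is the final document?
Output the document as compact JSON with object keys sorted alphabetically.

After op 1 (remove /k): {"arh":[46,96,1,73,72],"wmc":[22,73,26]}
After op 2 (add /arh/4 10): {"arh":[46,96,1,73,10,72],"wmc":[22,73,26]}
After op 3 (add /dtt 90): {"arh":[46,96,1,73,10,72],"dtt":90,"wmc":[22,73,26]}
After op 4 (replace /arh/2 33): {"arh":[46,96,33,73,10,72],"dtt":90,"wmc":[22,73,26]}
After op 5 (add /wmc 9): {"arh":[46,96,33,73,10,72],"dtt":90,"wmc":9}
After op 6 (remove /dtt): {"arh":[46,96,33,73,10,72],"wmc":9}
After op 7 (replace /arh/5 41): {"arh":[46,96,33,73,10,41],"wmc":9}
After op 8 (remove /arh/4): {"arh":[46,96,33,73,41],"wmc":9}
After op 9 (add /arh/0 13): {"arh":[13,46,96,33,73,41],"wmc":9}
After op 10 (add /arh/5 8): {"arh":[13,46,96,33,73,8,41],"wmc":9}
After op 11 (remove /arh): {"wmc":9}
After op 12 (remove /wmc): {}
After op 13 (add /xgj 46): {"xgj":46}
After op 14 (replace /xgj 20): {"xgj":20}
After op 15 (add /q 20): {"q":20,"xgj":20}
After op 16 (replace /xgj 51): {"q":20,"xgj":51}

Answer: {"q":20,"xgj":51}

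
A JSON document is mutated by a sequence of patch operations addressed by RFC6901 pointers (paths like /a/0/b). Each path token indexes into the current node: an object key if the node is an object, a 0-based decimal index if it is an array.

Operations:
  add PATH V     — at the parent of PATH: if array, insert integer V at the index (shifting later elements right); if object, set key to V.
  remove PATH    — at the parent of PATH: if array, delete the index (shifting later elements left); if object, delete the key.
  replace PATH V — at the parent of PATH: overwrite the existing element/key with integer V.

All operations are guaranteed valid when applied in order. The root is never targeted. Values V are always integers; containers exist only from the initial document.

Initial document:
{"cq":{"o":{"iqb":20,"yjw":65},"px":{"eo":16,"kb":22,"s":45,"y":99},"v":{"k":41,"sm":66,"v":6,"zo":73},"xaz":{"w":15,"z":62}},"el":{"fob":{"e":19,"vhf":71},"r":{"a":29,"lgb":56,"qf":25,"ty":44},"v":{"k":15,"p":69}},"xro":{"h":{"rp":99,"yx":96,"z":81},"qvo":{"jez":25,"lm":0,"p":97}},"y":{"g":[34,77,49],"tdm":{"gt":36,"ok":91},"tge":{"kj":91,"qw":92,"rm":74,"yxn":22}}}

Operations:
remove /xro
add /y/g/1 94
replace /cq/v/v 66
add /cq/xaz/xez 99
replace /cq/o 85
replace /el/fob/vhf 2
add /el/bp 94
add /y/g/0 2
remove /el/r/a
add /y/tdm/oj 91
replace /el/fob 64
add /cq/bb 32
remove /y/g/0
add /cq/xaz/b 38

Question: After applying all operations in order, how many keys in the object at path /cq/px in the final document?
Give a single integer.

After op 1 (remove /xro): {"cq":{"o":{"iqb":20,"yjw":65},"px":{"eo":16,"kb":22,"s":45,"y":99},"v":{"k":41,"sm":66,"v":6,"zo":73},"xaz":{"w":15,"z":62}},"el":{"fob":{"e":19,"vhf":71},"r":{"a":29,"lgb":56,"qf":25,"ty":44},"v":{"k":15,"p":69}},"y":{"g":[34,77,49],"tdm":{"gt":36,"ok":91},"tge":{"kj":91,"qw":92,"rm":74,"yxn":22}}}
After op 2 (add /y/g/1 94): {"cq":{"o":{"iqb":20,"yjw":65},"px":{"eo":16,"kb":22,"s":45,"y":99},"v":{"k":41,"sm":66,"v":6,"zo":73},"xaz":{"w":15,"z":62}},"el":{"fob":{"e":19,"vhf":71},"r":{"a":29,"lgb":56,"qf":25,"ty":44},"v":{"k":15,"p":69}},"y":{"g":[34,94,77,49],"tdm":{"gt":36,"ok":91},"tge":{"kj":91,"qw":92,"rm":74,"yxn":22}}}
After op 3 (replace /cq/v/v 66): {"cq":{"o":{"iqb":20,"yjw":65},"px":{"eo":16,"kb":22,"s":45,"y":99},"v":{"k":41,"sm":66,"v":66,"zo":73},"xaz":{"w":15,"z":62}},"el":{"fob":{"e":19,"vhf":71},"r":{"a":29,"lgb":56,"qf":25,"ty":44},"v":{"k":15,"p":69}},"y":{"g":[34,94,77,49],"tdm":{"gt":36,"ok":91},"tge":{"kj":91,"qw":92,"rm":74,"yxn":22}}}
After op 4 (add /cq/xaz/xez 99): {"cq":{"o":{"iqb":20,"yjw":65},"px":{"eo":16,"kb":22,"s":45,"y":99},"v":{"k":41,"sm":66,"v":66,"zo":73},"xaz":{"w":15,"xez":99,"z":62}},"el":{"fob":{"e":19,"vhf":71},"r":{"a":29,"lgb":56,"qf":25,"ty":44},"v":{"k":15,"p":69}},"y":{"g":[34,94,77,49],"tdm":{"gt":36,"ok":91},"tge":{"kj":91,"qw":92,"rm":74,"yxn":22}}}
After op 5 (replace /cq/o 85): {"cq":{"o":85,"px":{"eo":16,"kb":22,"s":45,"y":99},"v":{"k":41,"sm":66,"v":66,"zo":73},"xaz":{"w":15,"xez":99,"z":62}},"el":{"fob":{"e":19,"vhf":71},"r":{"a":29,"lgb":56,"qf":25,"ty":44},"v":{"k":15,"p":69}},"y":{"g":[34,94,77,49],"tdm":{"gt":36,"ok":91},"tge":{"kj":91,"qw":92,"rm":74,"yxn":22}}}
After op 6 (replace /el/fob/vhf 2): {"cq":{"o":85,"px":{"eo":16,"kb":22,"s":45,"y":99},"v":{"k":41,"sm":66,"v":66,"zo":73},"xaz":{"w":15,"xez":99,"z":62}},"el":{"fob":{"e":19,"vhf":2},"r":{"a":29,"lgb":56,"qf":25,"ty":44},"v":{"k":15,"p":69}},"y":{"g":[34,94,77,49],"tdm":{"gt":36,"ok":91},"tge":{"kj":91,"qw":92,"rm":74,"yxn":22}}}
After op 7 (add /el/bp 94): {"cq":{"o":85,"px":{"eo":16,"kb":22,"s":45,"y":99},"v":{"k":41,"sm":66,"v":66,"zo":73},"xaz":{"w":15,"xez":99,"z":62}},"el":{"bp":94,"fob":{"e":19,"vhf":2},"r":{"a":29,"lgb":56,"qf":25,"ty":44},"v":{"k":15,"p":69}},"y":{"g":[34,94,77,49],"tdm":{"gt":36,"ok":91},"tge":{"kj":91,"qw":92,"rm":74,"yxn":22}}}
After op 8 (add /y/g/0 2): {"cq":{"o":85,"px":{"eo":16,"kb":22,"s":45,"y":99},"v":{"k":41,"sm":66,"v":66,"zo":73},"xaz":{"w":15,"xez":99,"z":62}},"el":{"bp":94,"fob":{"e":19,"vhf":2},"r":{"a":29,"lgb":56,"qf":25,"ty":44},"v":{"k":15,"p":69}},"y":{"g":[2,34,94,77,49],"tdm":{"gt":36,"ok":91},"tge":{"kj":91,"qw":92,"rm":74,"yxn":22}}}
After op 9 (remove /el/r/a): {"cq":{"o":85,"px":{"eo":16,"kb":22,"s":45,"y":99},"v":{"k":41,"sm":66,"v":66,"zo":73},"xaz":{"w":15,"xez":99,"z":62}},"el":{"bp":94,"fob":{"e":19,"vhf":2},"r":{"lgb":56,"qf":25,"ty":44},"v":{"k":15,"p":69}},"y":{"g":[2,34,94,77,49],"tdm":{"gt":36,"ok":91},"tge":{"kj":91,"qw":92,"rm":74,"yxn":22}}}
After op 10 (add /y/tdm/oj 91): {"cq":{"o":85,"px":{"eo":16,"kb":22,"s":45,"y":99},"v":{"k":41,"sm":66,"v":66,"zo":73},"xaz":{"w":15,"xez":99,"z":62}},"el":{"bp":94,"fob":{"e":19,"vhf":2},"r":{"lgb":56,"qf":25,"ty":44},"v":{"k":15,"p":69}},"y":{"g":[2,34,94,77,49],"tdm":{"gt":36,"oj":91,"ok":91},"tge":{"kj":91,"qw":92,"rm":74,"yxn":22}}}
After op 11 (replace /el/fob 64): {"cq":{"o":85,"px":{"eo":16,"kb":22,"s":45,"y":99},"v":{"k":41,"sm":66,"v":66,"zo":73},"xaz":{"w":15,"xez":99,"z":62}},"el":{"bp":94,"fob":64,"r":{"lgb":56,"qf":25,"ty":44},"v":{"k":15,"p":69}},"y":{"g":[2,34,94,77,49],"tdm":{"gt":36,"oj":91,"ok":91},"tge":{"kj":91,"qw":92,"rm":74,"yxn":22}}}
After op 12 (add /cq/bb 32): {"cq":{"bb":32,"o":85,"px":{"eo":16,"kb":22,"s":45,"y":99},"v":{"k":41,"sm":66,"v":66,"zo":73},"xaz":{"w":15,"xez":99,"z":62}},"el":{"bp":94,"fob":64,"r":{"lgb":56,"qf":25,"ty":44},"v":{"k":15,"p":69}},"y":{"g":[2,34,94,77,49],"tdm":{"gt":36,"oj":91,"ok":91},"tge":{"kj":91,"qw":92,"rm":74,"yxn":22}}}
After op 13 (remove /y/g/0): {"cq":{"bb":32,"o":85,"px":{"eo":16,"kb":22,"s":45,"y":99},"v":{"k":41,"sm":66,"v":66,"zo":73},"xaz":{"w":15,"xez":99,"z":62}},"el":{"bp":94,"fob":64,"r":{"lgb":56,"qf":25,"ty":44},"v":{"k":15,"p":69}},"y":{"g":[34,94,77,49],"tdm":{"gt":36,"oj":91,"ok":91},"tge":{"kj":91,"qw":92,"rm":74,"yxn":22}}}
After op 14 (add /cq/xaz/b 38): {"cq":{"bb":32,"o":85,"px":{"eo":16,"kb":22,"s":45,"y":99},"v":{"k":41,"sm":66,"v":66,"zo":73},"xaz":{"b":38,"w":15,"xez":99,"z":62}},"el":{"bp":94,"fob":64,"r":{"lgb":56,"qf":25,"ty":44},"v":{"k":15,"p":69}},"y":{"g":[34,94,77,49],"tdm":{"gt":36,"oj":91,"ok":91},"tge":{"kj":91,"qw":92,"rm":74,"yxn":22}}}
Size at path /cq/px: 4

Answer: 4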